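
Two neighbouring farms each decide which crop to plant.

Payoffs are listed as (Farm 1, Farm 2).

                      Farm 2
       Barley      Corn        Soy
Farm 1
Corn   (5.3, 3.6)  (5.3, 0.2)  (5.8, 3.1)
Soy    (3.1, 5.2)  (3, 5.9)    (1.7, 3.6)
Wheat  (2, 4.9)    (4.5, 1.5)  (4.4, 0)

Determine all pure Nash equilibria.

For each strategy profile, look for a profitable unilateral deviation.
(Corn, Barley): Farm 1 gets 5.3, best alternative 3.1; Farm 2 gets 3.6, best alternative 3.1. No profitable deviation — NE.
(Corn, Corn): Farm 2 can switch to Barley (0.2 → 3.6). Not NE.
(Corn, Soy): Farm 2 can switch to Barley (3.1 → 3.6). Not NE.
(Soy, Barley): Farm 1 can switch to Corn (3.1 → 5.3). Not NE.
(Soy, Corn): Farm 1 can switch to Corn (3 → 5.3). Not NE.
(Soy, Soy): Farm 1 can switch to Corn (1.7 → 5.8). Not NE.
(Wheat, Barley): Farm 1 can switch to Corn (2 → 5.3). Not NE.
(Wheat, Corn): Farm 1 can switch to Corn (4.5 → 5.3). Not NE.
(Wheat, Soy): Farm 1 can switch to Corn (4.4 → 5.8). Not NE.

The unique pure-strategy Nash equilibrium is (Corn, Barley).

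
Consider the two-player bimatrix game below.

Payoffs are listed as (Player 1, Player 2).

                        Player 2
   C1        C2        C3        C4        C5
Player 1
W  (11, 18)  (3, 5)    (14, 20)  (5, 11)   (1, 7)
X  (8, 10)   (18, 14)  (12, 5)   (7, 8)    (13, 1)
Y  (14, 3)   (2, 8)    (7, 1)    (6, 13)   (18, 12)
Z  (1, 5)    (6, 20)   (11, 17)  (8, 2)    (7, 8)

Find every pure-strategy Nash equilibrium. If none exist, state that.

Mark each player's best response to every combination of opponents' strategies; a profile where every player is best-responding is a pure Nash equilibrium.
Player 1 against C1: payoffs 11, 8, 14, 1 → best response Y.
Player 1 against C2: payoffs 3, 18, 2, 6 → best response X.
Player 1 against C3: payoffs 14, 12, 7, 11 → best response W.
Player 1 against C4: payoffs 5, 7, 6, 8 → best response Z.
Player 1 against C5: payoffs 1, 13, 18, 7 → best response Y.
Player 2 against W: payoffs 18, 5, 20, 11, 7 → best response C3.
Player 2 against X: payoffs 10, 14, 5, 8, 1 → best response C2.
Player 2 against Y: payoffs 3, 8, 1, 13, 12 → best response C4.
Player 2 against Z: payoffs 5, 20, 17, 2, 8 → best response C2.
Mutual best responses: (W, C3); (X, C2).

(W, C3), (X, C2)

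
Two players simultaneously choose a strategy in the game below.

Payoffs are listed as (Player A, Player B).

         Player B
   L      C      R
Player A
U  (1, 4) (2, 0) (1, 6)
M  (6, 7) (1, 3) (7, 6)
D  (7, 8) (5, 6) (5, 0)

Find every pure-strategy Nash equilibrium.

Player A against L: payoffs 1, 6, 7 → best response D.
Player A against C: payoffs 2, 1, 5 → best response D.
Player A against R: payoffs 1, 7, 5 → best response M.
Player B against U: payoffs 4, 0, 6 → best response R.
Player B against M: payoffs 7, 3, 6 → best response L.
Player B against D: payoffs 8, 6, 0 → best response L.
Mutual best responses: (D, L).

(D, L)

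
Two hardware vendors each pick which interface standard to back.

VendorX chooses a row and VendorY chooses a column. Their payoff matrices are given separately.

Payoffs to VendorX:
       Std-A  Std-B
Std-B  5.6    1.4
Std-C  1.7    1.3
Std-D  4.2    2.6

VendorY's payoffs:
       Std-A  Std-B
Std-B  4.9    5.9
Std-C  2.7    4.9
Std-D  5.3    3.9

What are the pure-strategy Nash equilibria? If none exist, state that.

There is no pure-strategy Nash equilibrium.

(Std-B, Std-A): VendorY can switch to Std-B (4.9 → 5.9). Not NE.
(Std-B, Std-B): VendorX can switch to Std-D (1.4 → 2.6). Not NE.
(Std-C, Std-A): VendorX can switch to Std-B (1.7 → 5.6). Not NE.
(Std-C, Std-B): VendorX can switch to Std-B (1.3 → 1.4). Not NE.
(Std-D, Std-A): VendorX can switch to Std-B (4.2 → 5.6). Not NE.
(Std-D, Std-B): VendorY can switch to Std-A (3.9 → 5.3). Not NE.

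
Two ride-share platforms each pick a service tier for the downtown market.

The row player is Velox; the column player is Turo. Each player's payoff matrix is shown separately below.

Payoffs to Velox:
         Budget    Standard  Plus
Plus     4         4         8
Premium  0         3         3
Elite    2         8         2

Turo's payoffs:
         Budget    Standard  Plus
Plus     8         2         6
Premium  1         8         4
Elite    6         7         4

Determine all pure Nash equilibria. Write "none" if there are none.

For each strategy profile, look for a profitable unilateral deviation.
(Plus, Budget): Velox gets 4, best alternative 2; Turo gets 8, best alternative 6. No profitable deviation — NE.
(Plus, Standard): Velox can switch to Elite (4 → 8). Not NE.
(Plus, Plus): Turo can switch to Budget (6 → 8). Not NE.
(Premium, Budget): Velox can switch to Plus (0 → 4). Not NE.
(Premium, Standard): Velox can switch to Plus (3 → 4). Not NE.
(Premium, Plus): Velox can switch to Plus (3 → 8). Not NE.
(Elite, Budget): Velox can switch to Plus (2 → 4). Not NE.
(Elite, Standard): Velox gets 8, best alternative 4; Turo gets 7, best alternative 6. No profitable deviation — NE.
(Elite, Plus): Velox can switch to Plus (2 → 8). Not NE.

(Plus, Budget) and (Elite, Standard)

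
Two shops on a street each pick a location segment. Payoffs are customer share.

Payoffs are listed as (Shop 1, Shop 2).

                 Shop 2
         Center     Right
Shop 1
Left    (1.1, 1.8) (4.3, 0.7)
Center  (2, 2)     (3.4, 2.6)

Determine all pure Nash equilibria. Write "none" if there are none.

Shop 1 against Center: payoffs 1.1, 2 → best response Center.
Shop 1 against Right: payoffs 4.3, 3.4 → best response Left.
Shop 2 against Left: payoffs 1.8, 0.7 → best response Center.
Shop 2 against Center: payoffs 2, 2.6 → best response Right.
No profile is a mutual best response for all players.

There is no pure-strategy Nash equilibrium.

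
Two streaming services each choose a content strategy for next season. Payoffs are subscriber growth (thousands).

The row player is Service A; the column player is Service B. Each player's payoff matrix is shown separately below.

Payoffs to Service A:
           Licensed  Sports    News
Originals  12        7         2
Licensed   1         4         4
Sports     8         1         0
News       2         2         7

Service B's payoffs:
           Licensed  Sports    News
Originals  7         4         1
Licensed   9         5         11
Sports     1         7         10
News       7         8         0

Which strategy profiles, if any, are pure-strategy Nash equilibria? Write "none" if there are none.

Pure NE: (Originals, Licensed)

Mark each player's best response to every combination of opponents' strategies; a profile where every player is best-responding is a pure Nash equilibrium.
Service A against Licensed: payoffs 12, 1, 8, 2 → best response Originals.
Service A against Sports: payoffs 7, 4, 1, 2 → best response Originals.
Service A against News: payoffs 2, 4, 0, 7 → best response News.
Service B against Originals: payoffs 7, 4, 1 → best response Licensed.
Service B against Licensed: payoffs 9, 5, 11 → best response News.
Service B against Sports: payoffs 1, 7, 10 → best response News.
Service B against News: payoffs 7, 8, 0 → best response Sports.
Mutual best responses: (Originals, Licensed).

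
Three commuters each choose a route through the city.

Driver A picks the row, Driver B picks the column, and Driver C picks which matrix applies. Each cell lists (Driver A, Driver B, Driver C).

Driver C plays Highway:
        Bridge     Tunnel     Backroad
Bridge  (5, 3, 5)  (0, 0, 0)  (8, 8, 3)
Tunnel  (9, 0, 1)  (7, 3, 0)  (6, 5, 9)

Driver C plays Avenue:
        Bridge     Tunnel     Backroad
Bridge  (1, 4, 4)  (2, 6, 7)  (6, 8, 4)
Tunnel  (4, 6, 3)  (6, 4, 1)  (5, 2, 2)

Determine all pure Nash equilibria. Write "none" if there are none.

(Bridge, Bridge, Highway): Driver A can switch to Tunnel (5 → 9). Not NE.
(Bridge, Bridge, Avenue): Driver A can switch to Tunnel (1 → 4). Not NE.
(Bridge, Tunnel, Highway): Driver A can switch to Tunnel (0 → 7). Not NE.
(Bridge, Tunnel, Avenue): Driver A can switch to Tunnel (2 → 6). Not NE.
(Bridge, Backroad, Highway): Driver C can switch to Avenue (3 → 4). Not NE.
(Bridge, Backroad, Avenue): Driver A gets 6, best alternative 5; Driver B gets 8, best alternative 6; Driver C gets 4, best alternative 3. No profitable deviation — NE.
(Tunnel, Bridge, Highway): Driver B can switch to Tunnel (0 → 3). Not NE.
(Tunnel, Bridge, Avenue): Driver A gets 4, best alternative 1; Driver B gets 6, best alternative 4; Driver C gets 3, best alternative 1. No profitable deviation — NE.
(Tunnel, Tunnel, Highway): Driver B can switch to Backroad (3 → 5). Not NE.
(Tunnel, Tunnel, Avenue): Driver B can switch to Bridge (4 → 6). Not NE.
(The remaining 2 profiles each have a profitable deviation by the same check.)

Pure-strategy Nash equilibria: (Bridge, Backroad, Avenue); (Tunnel, Bridge, Avenue)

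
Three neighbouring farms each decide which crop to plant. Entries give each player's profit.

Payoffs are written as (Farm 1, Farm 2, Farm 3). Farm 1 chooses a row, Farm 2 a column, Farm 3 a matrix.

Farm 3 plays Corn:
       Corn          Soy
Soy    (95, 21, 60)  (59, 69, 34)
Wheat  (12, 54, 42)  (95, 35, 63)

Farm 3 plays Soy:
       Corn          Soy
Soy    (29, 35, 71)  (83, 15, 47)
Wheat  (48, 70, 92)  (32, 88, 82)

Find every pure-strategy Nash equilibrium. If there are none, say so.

Farm 1 against (Corn, Corn): payoffs 95, 12 → best response Soy.
Farm 1 against (Corn, Soy): payoffs 29, 48 → best response Wheat.
Farm 1 against (Soy, Corn): payoffs 59, 95 → best response Wheat.
Farm 1 against (Soy, Soy): payoffs 83, 32 → best response Soy.
Farm 2 against (Soy, Corn): payoffs 21, 69 → best response Soy.
Farm 2 against (Soy, Soy): payoffs 35, 15 → best response Corn.
Farm 2 against (Wheat, Corn): payoffs 54, 35 → best response Corn.
Farm 2 against (Wheat, Soy): payoffs 70, 88 → best response Soy.
Farm 3 against (Soy, Corn): payoffs 60, 71 → best response Soy.
Farm 3 against (Soy, Soy): payoffs 34, 47 → best response Soy.
Farm 3 against (Wheat, Corn): payoffs 42, 92 → best response Soy.
Farm 3 against (Wheat, Soy): payoffs 63, 82 → best response Soy.
No profile is a mutual best response for all players.

There is no pure-strategy Nash equilibrium.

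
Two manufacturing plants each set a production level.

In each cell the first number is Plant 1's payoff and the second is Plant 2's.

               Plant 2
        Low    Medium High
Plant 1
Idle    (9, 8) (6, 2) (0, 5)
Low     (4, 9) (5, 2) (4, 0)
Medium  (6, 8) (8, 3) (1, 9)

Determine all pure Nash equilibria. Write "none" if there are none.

For each player, find the best response to each opponent profile; mutual best responses are the pure NE.
Plant 1 against Low: payoffs 9, 4, 6 → best response Idle.
Plant 1 against Medium: payoffs 6, 5, 8 → best response Medium.
Plant 1 against High: payoffs 0, 4, 1 → best response Low.
Plant 2 against Idle: payoffs 8, 2, 5 → best response Low.
Plant 2 against Low: payoffs 9, 2, 0 → best response Low.
Plant 2 against Medium: payoffs 8, 3, 9 → best response High.
Mutual best responses: (Idle, Low).

The unique pure-strategy Nash equilibrium is (Idle, Low).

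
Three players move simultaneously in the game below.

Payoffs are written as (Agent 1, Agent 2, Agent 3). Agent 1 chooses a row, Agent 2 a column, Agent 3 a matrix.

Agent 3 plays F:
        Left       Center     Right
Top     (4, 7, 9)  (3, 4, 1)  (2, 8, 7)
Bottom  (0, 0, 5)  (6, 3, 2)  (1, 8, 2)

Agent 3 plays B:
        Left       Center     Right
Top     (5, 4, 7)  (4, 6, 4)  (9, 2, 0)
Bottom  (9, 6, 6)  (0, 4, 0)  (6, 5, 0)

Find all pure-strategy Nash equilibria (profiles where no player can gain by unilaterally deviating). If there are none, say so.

(Top, Left, F): Agent 2 can switch to Right (7 → 8). Not NE.
(Top, Left, B): Agent 1 can switch to Bottom (5 → 9). Not NE.
(Top, Center, F): Agent 1 can switch to Bottom (3 → 6). Not NE.
(Top, Center, B): Agent 1 gets 4, best alternative 0; Agent 2 gets 6, best alternative 4; Agent 3 gets 4, best alternative 1. No profitable deviation — NE.
(Top, Right, F): Agent 1 gets 2, best alternative 1; Agent 2 gets 8, best alternative 7; Agent 3 gets 7, best alternative 0. No profitable deviation — NE.
(Top, Right, B): Agent 2 can switch to Left (2 → 4). Not NE.
(Bottom, Left, F): Agent 1 can switch to Top (0 → 4). Not NE.
(Bottom, Left, B): Agent 1 gets 9, best alternative 5; Agent 2 gets 6, best alternative 5; Agent 3 gets 6, best alternative 5. No profitable deviation — NE.
(Bottom, Center, F): Agent 2 can switch to Right (3 → 8). Not NE.
(Bottom, Center, B): Agent 1 can switch to Top (0 → 4). Not NE.
(Bottom, Right, F): Agent 1 can switch to Top (1 → 2). Not NE.
(Bottom, Right, B): Agent 1 can switch to Top (6 → 9). Not NE.

Pure-strategy Nash equilibria: (Top, Center, B), (Top, Right, F), (Bottom, Left, B)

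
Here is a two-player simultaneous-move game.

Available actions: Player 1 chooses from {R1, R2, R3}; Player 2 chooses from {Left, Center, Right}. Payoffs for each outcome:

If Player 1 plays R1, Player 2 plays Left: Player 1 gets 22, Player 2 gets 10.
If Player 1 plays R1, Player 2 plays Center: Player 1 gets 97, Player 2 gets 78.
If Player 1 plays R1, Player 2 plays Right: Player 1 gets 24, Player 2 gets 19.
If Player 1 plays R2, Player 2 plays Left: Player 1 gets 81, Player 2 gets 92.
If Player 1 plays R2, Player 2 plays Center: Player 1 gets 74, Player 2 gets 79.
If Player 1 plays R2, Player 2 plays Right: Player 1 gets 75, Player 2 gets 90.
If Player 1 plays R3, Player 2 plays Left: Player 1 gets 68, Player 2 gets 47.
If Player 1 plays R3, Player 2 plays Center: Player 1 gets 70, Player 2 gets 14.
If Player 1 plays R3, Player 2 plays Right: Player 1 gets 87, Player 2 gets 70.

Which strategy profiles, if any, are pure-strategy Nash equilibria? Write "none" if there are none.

For each player, find the best response to each opponent profile; mutual best responses are the pure NE.
Player 1 against Left: payoffs 22, 81, 68 → best response R2.
Player 1 against Center: payoffs 97, 74, 70 → best response R1.
Player 1 against Right: payoffs 24, 75, 87 → best response R3.
Player 2 against R1: payoffs 10, 78, 19 → best response Center.
Player 2 against R2: payoffs 92, 79, 90 → best response Left.
Player 2 against R3: payoffs 47, 14, 70 → best response Right.
Mutual best responses: (R1, Center); (R2, Left); (R3, Right).

(R1, Center) and (R2, Left) and (R3, Right)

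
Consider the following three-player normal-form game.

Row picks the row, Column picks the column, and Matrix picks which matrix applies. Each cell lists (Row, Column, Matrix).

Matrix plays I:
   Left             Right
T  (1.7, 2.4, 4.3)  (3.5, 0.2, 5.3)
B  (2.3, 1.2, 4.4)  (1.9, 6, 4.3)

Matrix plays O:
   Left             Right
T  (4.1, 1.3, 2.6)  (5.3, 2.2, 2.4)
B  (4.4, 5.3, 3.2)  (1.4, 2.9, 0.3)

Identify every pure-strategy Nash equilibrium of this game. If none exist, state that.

No pure-strategy Nash equilibrium.

(T, Left, I): Row can switch to B (1.7 → 2.3). Not NE.
(T, Left, O): Row can switch to B (4.1 → 4.4). Not NE.
(T, Right, I): Column can switch to Left (0.2 → 2.4). Not NE.
(T, Right, O): Matrix can switch to I (2.4 → 5.3). Not NE.
(B, Left, I): Column can switch to Right (1.2 → 6). Not NE.
(B, Left, O): Matrix can switch to I (3.2 → 4.4). Not NE.
(B, Right, I): Row can switch to T (1.9 → 3.5). Not NE.
(B, Right, O): Row can switch to T (1.4 → 5.3). Not NE.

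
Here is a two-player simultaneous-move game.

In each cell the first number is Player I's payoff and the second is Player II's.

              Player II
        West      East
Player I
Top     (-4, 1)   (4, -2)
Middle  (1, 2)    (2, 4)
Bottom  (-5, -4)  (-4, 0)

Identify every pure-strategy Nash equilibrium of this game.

This game has no pure Nash equilibrium.

Player I against West: payoffs -4, 1, -5 → best response Middle.
Player I against East: payoffs 4, 2, -4 → best response Top.
Player II against Top: payoffs 1, -2 → best response West.
Player II against Middle: payoffs 2, 4 → best response East.
Player II against Bottom: payoffs -4, 0 → best response East.
No profile is a mutual best response for all players.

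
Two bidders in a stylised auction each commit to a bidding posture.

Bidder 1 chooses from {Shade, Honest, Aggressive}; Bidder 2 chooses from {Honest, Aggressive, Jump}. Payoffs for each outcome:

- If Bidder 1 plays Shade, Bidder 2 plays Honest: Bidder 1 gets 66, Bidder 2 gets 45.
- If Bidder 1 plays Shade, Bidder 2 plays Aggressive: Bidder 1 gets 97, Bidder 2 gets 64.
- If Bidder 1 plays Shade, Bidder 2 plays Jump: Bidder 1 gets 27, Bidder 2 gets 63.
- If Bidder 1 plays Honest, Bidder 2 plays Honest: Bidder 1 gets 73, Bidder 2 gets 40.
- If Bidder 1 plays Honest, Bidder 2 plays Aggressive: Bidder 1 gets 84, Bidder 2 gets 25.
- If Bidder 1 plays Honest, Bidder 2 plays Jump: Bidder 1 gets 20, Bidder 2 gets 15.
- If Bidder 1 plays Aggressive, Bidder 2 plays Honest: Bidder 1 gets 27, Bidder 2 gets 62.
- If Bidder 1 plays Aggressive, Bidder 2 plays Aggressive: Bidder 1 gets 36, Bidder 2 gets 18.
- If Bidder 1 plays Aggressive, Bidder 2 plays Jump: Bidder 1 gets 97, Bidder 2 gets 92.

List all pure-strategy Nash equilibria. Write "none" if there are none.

The pure Nash equilibria are (Shade, Aggressive), (Honest, Honest), (Aggressive, Jump).

(Shade, Honest): Bidder 1 can switch to Honest (66 → 73). Not NE.
(Shade, Aggressive): Bidder 1 gets 97, best alternative 84; Bidder 2 gets 64, best alternative 63. No profitable deviation — NE.
(Shade, Jump): Bidder 1 can switch to Aggressive (27 → 97). Not NE.
(Honest, Honest): Bidder 1 gets 73, best alternative 66; Bidder 2 gets 40, best alternative 25. No profitable deviation — NE.
(Honest, Aggressive): Bidder 1 can switch to Shade (84 → 97). Not NE.
(Honest, Jump): Bidder 1 can switch to Shade (20 → 27). Not NE.
(Aggressive, Honest): Bidder 1 can switch to Shade (27 → 66). Not NE.
(Aggressive, Aggressive): Bidder 1 can switch to Shade (36 → 97). Not NE.
(Aggressive, Jump): Bidder 1 gets 97, best alternative 27; Bidder 2 gets 92, best alternative 62. No profitable deviation — NE.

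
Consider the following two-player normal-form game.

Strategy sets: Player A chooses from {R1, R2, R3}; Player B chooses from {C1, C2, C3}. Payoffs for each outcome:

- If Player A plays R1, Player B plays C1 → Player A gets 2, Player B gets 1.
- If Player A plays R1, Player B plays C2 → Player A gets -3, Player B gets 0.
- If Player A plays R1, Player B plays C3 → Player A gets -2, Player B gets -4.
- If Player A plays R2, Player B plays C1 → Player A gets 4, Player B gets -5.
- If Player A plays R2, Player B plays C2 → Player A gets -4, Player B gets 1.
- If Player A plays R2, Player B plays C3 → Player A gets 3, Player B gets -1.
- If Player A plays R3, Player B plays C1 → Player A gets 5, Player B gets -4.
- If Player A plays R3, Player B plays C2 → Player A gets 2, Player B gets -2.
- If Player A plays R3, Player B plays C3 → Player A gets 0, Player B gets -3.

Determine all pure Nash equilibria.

Pure NE: (R3, C2)

For each strategy profile, look for a profitable unilateral deviation.
(R1, C1): Player A can switch to R2 (2 → 4). Not NE.
(R1, C2): Player A can switch to R3 (-3 → 2). Not NE.
(R1, C3): Player A can switch to R2 (-2 → 3). Not NE.
(R2, C1): Player A can switch to R3 (4 → 5). Not NE.
(R2, C2): Player A can switch to R1 (-4 → -3). Not NE.
(R2, C3): Player B can switch to C2 (-1 → 1). Not NE.
(R3, C2): Player A gets 2, best alternative -3; Player B gets -2, best alternative -3. No profitable deviation — NE.
(The remaining 2 profiles each have a profitable deviation by the same check.)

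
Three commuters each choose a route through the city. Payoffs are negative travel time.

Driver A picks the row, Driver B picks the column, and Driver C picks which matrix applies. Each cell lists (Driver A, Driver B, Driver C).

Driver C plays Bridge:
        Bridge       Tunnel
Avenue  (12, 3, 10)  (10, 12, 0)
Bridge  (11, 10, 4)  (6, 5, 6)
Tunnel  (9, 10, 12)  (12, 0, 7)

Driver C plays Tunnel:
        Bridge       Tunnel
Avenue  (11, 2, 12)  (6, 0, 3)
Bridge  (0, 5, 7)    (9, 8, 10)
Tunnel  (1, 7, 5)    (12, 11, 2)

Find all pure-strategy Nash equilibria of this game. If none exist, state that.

(Avenue, Bridge, Bridge): Driver B can switch to Tunnel (3 → 12). Not NE.
(Avenue, Bridge, Tunnel): Driver A gets 11, best alternative 1; Driver B gets 2, best alternative 0; Driver C gets 12, best alternative 10. No profitable deviation — NE.
(Avenue, Tunnel, Bridge): Driver A can switch to Tunnel (10 → 12). Not NE.
(Avenue, Tunnel, Tunnel): Driver A can switch to Bridge (6 → 9). Not NE.
(Bridge, Bridge, Bridge): Driver A can switch to Avenue (11 → 12). Not NE.
(Bridge, Bridge, Tunnel): Driver A can switch to Avenue (0 → 11). Not NE.
(Bridge, Tunnel, Bridge): Driver A can switch to Avenue (6 → 10). Not NE.
(Bridge, Tunnel, Tunnel): Driver A can switch to Tunnel (9 → 12). Not NE.
(Tunnel, Bridge, Bridge): Driver A can switch to Avenue (9 → 12). Not NE.
(Tunnel, Bridge, Tunnel): Driver A can switch to Avenue (1 → 11). Not NE.
(Tunnel, Tunnel, Bridge): Driver B can switch to Bridge (0 → 10). Not NE.
(The remaining 1 profile has a profitable deviation by the same check.)

Pure NE: (Avenue, Bridge, Tunnel)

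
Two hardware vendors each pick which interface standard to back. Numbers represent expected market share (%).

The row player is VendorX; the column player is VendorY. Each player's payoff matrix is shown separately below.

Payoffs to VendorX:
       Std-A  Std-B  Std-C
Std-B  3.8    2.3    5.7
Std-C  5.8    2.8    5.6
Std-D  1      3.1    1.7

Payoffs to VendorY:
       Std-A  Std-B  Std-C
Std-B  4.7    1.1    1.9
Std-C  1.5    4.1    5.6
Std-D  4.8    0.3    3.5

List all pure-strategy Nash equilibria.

none

VendorX against Std-A: payoffs 3.8, 5.8, 1 → best response Std-C.
VendorX against Std-B: payoffs 2.3, 2.8, 3.1 → best response Std-D.
VendorX against Std-C: payoffs 5.7, 5.6, 1.7 → best response Std-B.
VendorY against Std-B: payoffs 4.7, 1.1, 1.9 → best response Std-A.
VendorY against Std-C: payoffs 1.5, 4.1, 5.6 → best response Std-C.
VendorY against Std-D: payoffs 4.8, 0.3, 3.5 → best response Std-A.
No profile is a mutual best response for all players.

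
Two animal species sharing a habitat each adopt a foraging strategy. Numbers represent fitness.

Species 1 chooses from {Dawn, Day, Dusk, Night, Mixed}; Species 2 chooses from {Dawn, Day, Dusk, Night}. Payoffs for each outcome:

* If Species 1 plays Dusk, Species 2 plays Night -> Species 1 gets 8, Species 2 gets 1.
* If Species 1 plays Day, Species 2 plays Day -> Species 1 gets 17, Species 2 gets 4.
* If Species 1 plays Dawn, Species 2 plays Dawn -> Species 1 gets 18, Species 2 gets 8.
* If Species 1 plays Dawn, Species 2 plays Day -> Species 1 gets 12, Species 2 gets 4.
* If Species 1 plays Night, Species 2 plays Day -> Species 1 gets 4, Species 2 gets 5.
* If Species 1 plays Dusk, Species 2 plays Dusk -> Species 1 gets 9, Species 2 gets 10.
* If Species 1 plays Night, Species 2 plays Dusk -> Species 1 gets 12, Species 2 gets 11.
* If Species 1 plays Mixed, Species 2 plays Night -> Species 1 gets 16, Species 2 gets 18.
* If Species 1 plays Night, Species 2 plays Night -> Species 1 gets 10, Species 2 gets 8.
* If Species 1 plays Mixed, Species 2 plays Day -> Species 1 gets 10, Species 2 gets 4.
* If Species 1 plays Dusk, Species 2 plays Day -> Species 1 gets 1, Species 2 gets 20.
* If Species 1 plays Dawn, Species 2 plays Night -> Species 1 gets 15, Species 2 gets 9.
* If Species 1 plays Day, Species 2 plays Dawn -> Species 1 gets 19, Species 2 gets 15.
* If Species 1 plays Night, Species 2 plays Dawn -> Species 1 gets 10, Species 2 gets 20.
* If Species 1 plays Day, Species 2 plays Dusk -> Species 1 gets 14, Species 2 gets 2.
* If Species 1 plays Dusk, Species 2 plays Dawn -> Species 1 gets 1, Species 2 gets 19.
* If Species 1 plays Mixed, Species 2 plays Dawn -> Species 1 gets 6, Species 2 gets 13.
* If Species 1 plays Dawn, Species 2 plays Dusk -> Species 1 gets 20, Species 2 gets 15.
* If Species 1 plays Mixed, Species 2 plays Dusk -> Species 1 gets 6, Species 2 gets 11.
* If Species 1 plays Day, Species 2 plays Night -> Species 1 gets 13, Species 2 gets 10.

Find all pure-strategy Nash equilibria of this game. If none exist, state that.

For each strategy profile, look for a profitable unilateral deviation.
(Dawn, Dawn): Species 1 can switch to Day (18 → 19). Not NE.
(Dawn, Day): Species 1 can switch to Day (12 → 17). Not NE.
(Dawn, Dusk): Species 1 gets 20, best alternative 14; Species 2 gets 15, best alternative 9. No profitable deviation — NE.
(Dawn, Night): Species 1 can switch to Mixed (15 → 16). Not NE.
(Day, Dawn): Species 1 gets 19, best alternative 18; Species 2 gets 15, best alternative 10. No profitable deviation — NE.
(Day, Day): Species 2 can switch to Dawn (4 → 15). Not NE.
(Day, Dusk): Species 1 can switch to Dawn (14 → 20). Not NE.
(Day, Night): Species 1 can switch to Dawn (13 → 15). Not NE.
(Mixed, Night): Species 1 gets 16, best alternative 15; Species 2 gets 18, best alternative 13. No profitable deviation — NE.
(The remaining 11 profiles each have a profitable deviation by the same check.)

The pure Nash equilibria are (Dawn, Dusk) and (Day, Dawn) and (Mixed, Night).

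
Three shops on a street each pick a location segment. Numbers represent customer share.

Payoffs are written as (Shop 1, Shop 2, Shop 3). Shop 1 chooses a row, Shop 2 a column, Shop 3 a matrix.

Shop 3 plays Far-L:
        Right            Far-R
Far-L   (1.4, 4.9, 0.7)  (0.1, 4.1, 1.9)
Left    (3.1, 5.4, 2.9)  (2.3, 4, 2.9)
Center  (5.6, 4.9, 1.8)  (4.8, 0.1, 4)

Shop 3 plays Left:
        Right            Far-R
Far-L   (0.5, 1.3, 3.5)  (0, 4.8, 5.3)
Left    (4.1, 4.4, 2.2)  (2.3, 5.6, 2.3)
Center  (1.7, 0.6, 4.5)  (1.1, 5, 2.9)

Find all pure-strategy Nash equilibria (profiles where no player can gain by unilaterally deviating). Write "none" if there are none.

No pure-strategy Nash equilibrium.

For each strategy profile, look for a profitable unilateral deviation.
(Far-L, Right, Far-L): Shop 1 can switch to Left (1.4 → 3.1). Not NE.
(Far-L, Right, Left): Shop 1 can switch to Left (0.5 → 4.1). Not NE.
(Far-L, Far-R, Far-L): Shop 1 can switch to Left (0.1 → 2.3). Not NE.
(Far-L, Far-R, Left): Shop 1 can switch to Left (0 → 2.3). Not NE.
(Left, Right, Far-L): Shop 1 can switch to Center (3.1 → 5.6). Not NE.
(Left, Right, Left): Shop 2 can switch to Far-R (4.4 → 5.6). Not NE.
(Left, Far-R, Far-L): Shop 1 can switch to Center (2.3 → 4.8). Not NE.
(Left, Far-R, Left): Shop 3 can switch to Far-L (2.3 → 2.9). Not NE.
(The remaining 4 profiles each have a profitable deviation by the same check.)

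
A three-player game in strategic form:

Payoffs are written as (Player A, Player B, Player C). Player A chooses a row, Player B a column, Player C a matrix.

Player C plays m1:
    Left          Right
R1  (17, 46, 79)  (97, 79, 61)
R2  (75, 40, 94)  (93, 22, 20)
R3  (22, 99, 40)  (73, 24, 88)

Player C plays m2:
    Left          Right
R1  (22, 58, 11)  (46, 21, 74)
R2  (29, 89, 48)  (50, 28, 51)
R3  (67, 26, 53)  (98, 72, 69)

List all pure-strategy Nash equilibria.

(R1, Left, m1): Player A can switch to R2 (17 → 75). Not NE.
(R1, Left, m2): Player A can switch to R2 (22 → 29). Not NE.
(R1, Right, m1): Player C can switch to m2 (61 → 74). Not NE.
(R1, Right, m2): Player A can switch to R2 (46 → 50). Not NE.
(R2, Left, m1): Player A gets 75, best alternative 22; Player B gets 40, best alternative 22; Player C gets 94, best alternative 48. No profitable deviation — NE.
(R2, Left, m2): Player A can switch to R3 (29 → 67). Not NE.
(R2, Right, m1): Player A can switch to R1 (93 → 97). Not NE.
(R2, Right, m2): Player A can switch to R3 (50 → 98). Not NE.
(R3, Left, m1): Player A can switch to R2 (22 → 75). Not NE.
(R3, Left, m2): Player B can switch to Right (26 → 72). Not NE.
(R3, Right, m1): Player A can switch to R1 (73 → 97). Not NE.
(R3, Right, m2): Player C can switch to m1 (69 → 88). Not NE.

Pure NE: (R2, Left, m1)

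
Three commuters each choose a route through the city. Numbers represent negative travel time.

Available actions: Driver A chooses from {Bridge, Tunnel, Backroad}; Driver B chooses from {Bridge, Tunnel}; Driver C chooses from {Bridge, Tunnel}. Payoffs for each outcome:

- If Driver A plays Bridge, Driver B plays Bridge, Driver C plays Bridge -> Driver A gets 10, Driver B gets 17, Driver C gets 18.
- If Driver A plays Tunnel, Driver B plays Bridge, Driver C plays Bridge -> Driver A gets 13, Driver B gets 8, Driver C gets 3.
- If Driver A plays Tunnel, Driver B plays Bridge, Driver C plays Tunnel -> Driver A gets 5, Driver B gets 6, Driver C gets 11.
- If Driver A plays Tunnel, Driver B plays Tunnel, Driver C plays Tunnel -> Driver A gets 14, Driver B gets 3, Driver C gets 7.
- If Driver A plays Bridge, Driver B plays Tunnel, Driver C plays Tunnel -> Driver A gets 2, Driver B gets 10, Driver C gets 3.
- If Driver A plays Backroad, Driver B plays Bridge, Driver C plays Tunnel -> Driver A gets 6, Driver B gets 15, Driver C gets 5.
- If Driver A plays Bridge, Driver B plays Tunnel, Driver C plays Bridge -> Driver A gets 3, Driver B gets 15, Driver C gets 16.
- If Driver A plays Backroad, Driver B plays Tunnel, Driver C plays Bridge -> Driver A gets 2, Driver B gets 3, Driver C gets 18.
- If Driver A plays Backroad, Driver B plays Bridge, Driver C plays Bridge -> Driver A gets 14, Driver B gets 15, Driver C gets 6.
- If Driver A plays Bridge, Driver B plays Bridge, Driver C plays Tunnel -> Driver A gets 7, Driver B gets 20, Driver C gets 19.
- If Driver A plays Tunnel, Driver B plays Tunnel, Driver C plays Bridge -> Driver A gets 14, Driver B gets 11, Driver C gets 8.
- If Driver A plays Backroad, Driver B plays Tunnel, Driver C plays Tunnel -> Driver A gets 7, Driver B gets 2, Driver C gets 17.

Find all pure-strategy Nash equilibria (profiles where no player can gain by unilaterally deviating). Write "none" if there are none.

(Bridge, Bridge, Bridge): Driver A can switch to Tunnel (10 → 13). Not NE.
(Bridge, Bridge, Tunnel): Driver A gets 7, best alternative 6; Driver B gets 20, best alternative 10; Driver C gets 19, best alternative 18. No profitable deviation — NE.
(Bridge, Tunnel, Bridge): Driver A can switch to Tunnel (3 → 14). Not NE.
(Bridge, Tunnel, Tunnel): Driver A can switch to Tunnel (2 → 14). Not NE.
(Tunnel, Bridge, Bridge): Driver A can switch to Backroad (13 → 14). Not NE.
(Tunnel, Bridge, Tunnel): Driver A can switch to Bridge (5 → 7). Not NE.
(Tunnel, Tunnel, Bridge): Driver A gets 14, best alternative 3; Driver B gets 11, best alternative 8; Driver C gets 8, best alternative 7. No profitable deviation — NE.
(Tunnel, Tunnel, Tunnel): Driver B can switch to Bridge (3 → 6). Not NE.
(Backroad, Bridge, Bridge): Driver A gets 14, best alternative 13; Driver B gets 15, best alternative 3; Driver C gets 6, best alternative 5. No profitable deviation — NE.
(Backroad, Bridge, Tunnel): Driver A can switch to Bridge (6 → 7). Not NE.
(Backroad, Tunnel, Bridge): Driver A can switch to Bridge (2 → 3). Not NE.
(Backroad, Tunnel, Tunnel): Driver A can switch to Tunnel (7 → 14). Not NE.

The pure Nash equilibria are (Bridge, Bridge, Tunnel) and (Tunnel, Tunnel, Bridge) and (Backroad, Bridge, Bridge).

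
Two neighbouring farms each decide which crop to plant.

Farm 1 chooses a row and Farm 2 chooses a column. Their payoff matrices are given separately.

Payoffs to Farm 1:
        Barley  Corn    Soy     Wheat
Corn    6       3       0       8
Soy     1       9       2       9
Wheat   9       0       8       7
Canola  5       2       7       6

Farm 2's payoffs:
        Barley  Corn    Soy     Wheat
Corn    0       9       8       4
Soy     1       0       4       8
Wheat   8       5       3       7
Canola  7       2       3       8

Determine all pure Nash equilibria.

(Soy, Wheat) and (Wheat, Barley)

For each strategy profile, look for a profitable unilateral deviation.
(Corn, Barley): Farm 1 can switch to Wheat (6 → 9). Not NE.
(Corn, Corn): Farm 1 can switch to Soy (3 → 9). Not NE.
(Corn, Soy): Farm 1 can switch to Soy (0 → 2). Not NE.
(Corn, Wheat): Farm 1 can switch to Soy (8 → 9). Not NE.
(Soy, Barley): Farm 1 can switch to Corn (1 → 6). Not NE.
(Soy, Corn): Farm 2 can switch to Barley (0 → 1). Not NE.
(Soy, Soy): Farm 1 can switch to Wheat (2 → 8). Not NE.
(Soy, Wheat): Farm 1 gets 9, best alternative 8; Farm 2 gets 8, best alternative 4. No profitable deviation — NE.
(Wheat, Barley): Farm 1 gets 9, best alternative 6; Farm 2 gets 8, best alternative 7. No profitable deviation — NE.
(Wheat, Corn): Farm 1 can switch to Corn (0 → 3). Not NE.
(Wheat, Soy): Farm 2 can switch to Barley (3 → 8). Not NE.
(Wheat, Wheat): Farm 1 can switch to Corn (7 → 8). Not NE.
(The remaining 4 profiles each have a profitable deviation by the same check.)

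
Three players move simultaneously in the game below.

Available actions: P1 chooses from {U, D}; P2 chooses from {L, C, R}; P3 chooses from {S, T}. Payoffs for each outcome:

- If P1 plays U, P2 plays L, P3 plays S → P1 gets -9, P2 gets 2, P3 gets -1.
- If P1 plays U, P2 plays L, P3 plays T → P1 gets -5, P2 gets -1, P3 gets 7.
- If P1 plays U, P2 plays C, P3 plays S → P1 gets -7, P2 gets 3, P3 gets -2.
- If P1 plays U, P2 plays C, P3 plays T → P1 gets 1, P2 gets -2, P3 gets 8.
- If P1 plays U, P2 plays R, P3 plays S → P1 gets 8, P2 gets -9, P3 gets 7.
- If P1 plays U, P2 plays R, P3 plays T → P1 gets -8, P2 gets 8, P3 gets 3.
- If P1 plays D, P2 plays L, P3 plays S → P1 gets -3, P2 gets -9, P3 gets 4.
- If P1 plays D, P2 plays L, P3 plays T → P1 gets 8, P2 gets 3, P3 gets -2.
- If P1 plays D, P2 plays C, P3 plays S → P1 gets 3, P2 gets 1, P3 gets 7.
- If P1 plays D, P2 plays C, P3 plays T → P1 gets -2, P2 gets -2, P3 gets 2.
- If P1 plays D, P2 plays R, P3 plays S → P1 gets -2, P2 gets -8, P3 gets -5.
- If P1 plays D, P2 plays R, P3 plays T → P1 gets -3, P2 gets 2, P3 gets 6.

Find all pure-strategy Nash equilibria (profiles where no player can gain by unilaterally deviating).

Mark each player's best response to every combination of opponents' strategies; a profile where every player is best-responding is a pure Nash equilibrium.
P1 against (L, S): payoffs -9, -3 → best response D.
P1 against (L, T): payoffs -5, 8 → best response D.
P1 against (C, S): payoffs -7, 3 → best response D.
P1 against (C, T): payoffs 1, -2 → best response U.
P1 against (R, S): payoffs 8, -2 → best response U.
P1 against (R, T): payoffs -8, -3 → best response D.
P2 against (U, S): payoffs 2, 3, -9 → best response C.
P2 against (U, T): payoffs -1, -2, 8 → best response R.
P2 against (D, S): payoffs -9, 1, -8 → best response C.
P2 against (D, T): payoffs 3, -2, 2 → best response L.
P3 against (U, L): payoffs -1, 7 → best response T.
P3 against (U, C): payoffs -2, 8 → best response T.
P3 against (U, R): payoffs 7, 3 → best response S.
P3 against (D, L): payoffs 4, -2 → best response S.
P3 against (D, C): payoffs 7, 2 → best response S.
P3 against (D, R): payoffs -5, 6 → best response T.
Mutual best responses: (D, C, S).

(D, C, S)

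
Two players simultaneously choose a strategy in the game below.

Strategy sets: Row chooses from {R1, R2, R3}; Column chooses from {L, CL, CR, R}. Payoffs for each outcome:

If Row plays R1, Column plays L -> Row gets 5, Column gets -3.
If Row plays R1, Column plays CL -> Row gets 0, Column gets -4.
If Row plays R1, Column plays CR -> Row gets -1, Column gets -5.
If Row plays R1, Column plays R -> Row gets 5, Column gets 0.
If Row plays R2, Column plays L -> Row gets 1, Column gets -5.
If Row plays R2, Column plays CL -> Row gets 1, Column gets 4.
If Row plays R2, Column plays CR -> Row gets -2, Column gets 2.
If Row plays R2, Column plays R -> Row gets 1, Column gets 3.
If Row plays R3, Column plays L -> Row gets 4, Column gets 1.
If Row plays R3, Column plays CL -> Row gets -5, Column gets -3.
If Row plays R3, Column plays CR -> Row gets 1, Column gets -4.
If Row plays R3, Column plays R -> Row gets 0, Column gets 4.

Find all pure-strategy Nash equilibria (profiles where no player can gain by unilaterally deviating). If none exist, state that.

Row against L: payoffs 5, 1, 4 → best response R1.
Row against CL: payoffs 0, 1, -5 → best response R2.
Row against CR: payoffs -1, -2, 1 → best response R3.
Row against R: payoffs 5, 1, 0 → best response R1.
Column against R1: payoffs -3, -4, -5, 0 → best response R.
Column against R2: payoffs -5, 4, 2, 3 → best response CL.
Column against R3: payoffs 1, -3, -4, 4 → best response R.
Mutual best responses: (R1, R); (R2, CL).

The pure Nash equilibria are (R1, R); (R2, CL).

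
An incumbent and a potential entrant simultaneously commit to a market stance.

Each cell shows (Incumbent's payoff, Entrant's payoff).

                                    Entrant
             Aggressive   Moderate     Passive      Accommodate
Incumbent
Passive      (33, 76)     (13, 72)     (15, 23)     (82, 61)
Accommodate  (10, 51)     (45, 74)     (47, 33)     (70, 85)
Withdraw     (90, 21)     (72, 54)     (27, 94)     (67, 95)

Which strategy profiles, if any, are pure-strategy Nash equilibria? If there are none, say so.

Incumbent against Aggressive: payoffs 33, 10, 90 → best response Withdraw.
Incumbent against Moderate: payoffs 13, 45, 72 → best response Withdraw.
Incumbent against Passive: payoffs 15, 47, 27 → best response Accommodate.
Incumbent against Accommodate: payoffs 82, 70, 67 → best response Passive.
Entrant against Passive: payoffs 76, 72, 23, 61 → best response Aggressive.
Entrant against Accommodate: payoffs 51, 74, 33, 85 → best response Accommodate.
Entrant against Withdraw: payoffs 21, 54, 94, 95 → best response Accommodate.
No profile is a mutual best response for all players.

none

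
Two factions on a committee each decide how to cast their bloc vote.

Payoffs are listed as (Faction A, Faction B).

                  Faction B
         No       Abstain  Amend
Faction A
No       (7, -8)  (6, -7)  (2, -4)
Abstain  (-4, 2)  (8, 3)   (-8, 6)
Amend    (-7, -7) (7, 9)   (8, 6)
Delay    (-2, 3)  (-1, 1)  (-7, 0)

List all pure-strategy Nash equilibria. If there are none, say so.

none

For each strategy profile, look for a profitable unilateral deviation.
(No, No): Faction B can switch to Abstain (-8 → -7). Not NE.
(No, Abstain): Faction A can switch to Abstain (6 → 8). Not NE.
(No, Amend): Faction A can switch to Amend (2 → 8). Not NE.
(Abstain, No): Faction A can switch to No (-4 → 7). Not NE.
(Abstain, Abstain): Faction B can switch to Amend (3 → 6). Not NE.
(Abstain, Amend): Faction A can switch to No (-8 → 2). Not NE.
(Amend, No): Faction A can switch to No (-7 → 7). Not NE.
(Amend, Abstain): Faction A can switch to Abstain (7 → 8). Not NE.
(Amend, Amend): Faction B can switch to Abstain (6 → 9). Not NE.
(Delay, No): Faction A can switch to No (-2 → 7). Not NE.
(Delay, Abstain): Faction A can switch to No (-1 → 6). Not NE.
(Delay, Amend): Faction A can switch to No (-7 → 2). Not NE.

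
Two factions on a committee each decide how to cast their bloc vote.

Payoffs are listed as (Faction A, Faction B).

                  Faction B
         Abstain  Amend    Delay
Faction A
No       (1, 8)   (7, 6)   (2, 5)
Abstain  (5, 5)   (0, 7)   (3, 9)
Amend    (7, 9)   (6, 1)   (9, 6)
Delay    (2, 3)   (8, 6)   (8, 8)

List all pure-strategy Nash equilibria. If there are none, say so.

(Amend, Abstain)

For each player, find the best response to each opponent profile; mutual best responses are the pure NE.
Faction A against Abstain: payoffs 1, 5, 7, 2 → best response Amend.
Faction A against Amend: payoffs 7, 0, 6, 8 → best response Delay.
Faction A against Delay: payoffs 2, 3, 9, 8 → best response Amend.
Faction B against No: payoffs 8, 6, 5 → best response Abstain.
Faction B against Abstain: payoffs 5, 7, 9 → best response Delay.
Faction B against Amend: payoffs 9, 1, 6 → best response Abstain.
Faction B against Delay: payoffs 3, 6, 8 → best response Delay.
Mutual best responses: (Amend, Abstain).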